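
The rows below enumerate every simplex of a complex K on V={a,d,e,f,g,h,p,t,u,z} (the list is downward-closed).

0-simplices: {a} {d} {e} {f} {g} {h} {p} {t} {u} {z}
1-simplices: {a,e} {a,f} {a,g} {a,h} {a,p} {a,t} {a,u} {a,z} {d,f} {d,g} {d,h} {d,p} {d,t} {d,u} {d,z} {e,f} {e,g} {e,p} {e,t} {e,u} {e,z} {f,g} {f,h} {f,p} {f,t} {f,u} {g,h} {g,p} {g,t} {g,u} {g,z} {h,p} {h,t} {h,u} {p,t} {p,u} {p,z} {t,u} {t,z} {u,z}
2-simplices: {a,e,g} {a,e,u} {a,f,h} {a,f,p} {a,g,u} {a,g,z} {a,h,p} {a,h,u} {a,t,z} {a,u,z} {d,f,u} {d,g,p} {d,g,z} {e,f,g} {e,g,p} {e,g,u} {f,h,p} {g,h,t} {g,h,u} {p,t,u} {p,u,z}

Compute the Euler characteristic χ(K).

n_0=10 n_1=40 n_2=21
χ=+10−40+21=-9

χ(K)=-9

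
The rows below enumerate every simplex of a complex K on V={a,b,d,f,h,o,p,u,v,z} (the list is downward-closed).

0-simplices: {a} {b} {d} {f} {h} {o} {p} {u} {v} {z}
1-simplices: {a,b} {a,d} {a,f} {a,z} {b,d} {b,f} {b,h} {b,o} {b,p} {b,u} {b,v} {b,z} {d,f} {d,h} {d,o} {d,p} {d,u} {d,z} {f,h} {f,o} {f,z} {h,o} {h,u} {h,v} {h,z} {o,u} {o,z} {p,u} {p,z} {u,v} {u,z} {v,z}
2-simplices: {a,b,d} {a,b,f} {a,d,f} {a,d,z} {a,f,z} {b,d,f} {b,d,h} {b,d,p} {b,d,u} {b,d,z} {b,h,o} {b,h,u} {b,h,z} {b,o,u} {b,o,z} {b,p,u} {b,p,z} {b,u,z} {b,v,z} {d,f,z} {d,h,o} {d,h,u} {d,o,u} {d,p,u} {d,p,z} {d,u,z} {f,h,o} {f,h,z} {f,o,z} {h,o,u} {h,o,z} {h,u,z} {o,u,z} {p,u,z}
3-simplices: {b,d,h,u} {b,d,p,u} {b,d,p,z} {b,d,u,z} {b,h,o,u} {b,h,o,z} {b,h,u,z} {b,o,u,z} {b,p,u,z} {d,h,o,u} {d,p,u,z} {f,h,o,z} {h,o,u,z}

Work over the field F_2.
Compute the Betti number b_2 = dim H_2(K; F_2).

n_0=10 n_1=32 n_2=34 n_3=13  [Z2]
∂1: piv[ab,ad,af,az,bh,bo,bp,bu,bv] rk=9  ker:bd,bf,bz,df,dh,do,dp,du,dz,fh,fo,fz,ho,hu,hv,hz,ou,oz,pu,pz,uv,uz,vz
∂2: piv[abd,abf,adf,adz,afz,bdh,bdp,bdu,bdz,bho,bhu,bhz,bou,boz,bpu,bpz,buz,bvz,dho,fho,fhz] rk=21  ker:bdf,dfz,dhu,dou,dpu,dpz,duz,foz,hou,hoz,huz,ouz,puz
∂3: piv[bdhu,bdpu,bdpz,bduz,bhou,bhoz,bhuz,bouz,bpuz,dhou,fhoz] rk=11  ker:dpuz,houz
b_2=(34−21)−11=2

b_2=2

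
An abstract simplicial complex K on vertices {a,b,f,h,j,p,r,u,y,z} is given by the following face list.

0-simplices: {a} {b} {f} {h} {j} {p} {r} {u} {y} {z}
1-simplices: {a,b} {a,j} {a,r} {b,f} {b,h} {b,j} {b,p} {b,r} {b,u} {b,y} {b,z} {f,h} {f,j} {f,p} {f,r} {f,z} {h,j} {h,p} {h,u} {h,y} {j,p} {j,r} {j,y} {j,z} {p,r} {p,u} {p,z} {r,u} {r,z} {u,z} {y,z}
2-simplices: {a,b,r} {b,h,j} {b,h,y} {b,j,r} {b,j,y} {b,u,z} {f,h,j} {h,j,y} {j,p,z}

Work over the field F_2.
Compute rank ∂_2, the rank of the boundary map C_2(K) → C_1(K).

rank∂_2=8

n_0=10 n_1=31 n_2=9  [Z2]
∂1: piv[ab,aj,ar,bf,bh,bp,bu,by,bz] rk=9  ker:bj,br,fh,fj,fp,fr,fz,hj,hp,hu,hy,jp,jr,jy,jz,pr,pu,pz,ru,rz,uz,yz
∂2: piv[abr,bhj,bhy,bjr,bjy,buz,fhj,jpz] rk=8  ker:hjy
rk∂_2=8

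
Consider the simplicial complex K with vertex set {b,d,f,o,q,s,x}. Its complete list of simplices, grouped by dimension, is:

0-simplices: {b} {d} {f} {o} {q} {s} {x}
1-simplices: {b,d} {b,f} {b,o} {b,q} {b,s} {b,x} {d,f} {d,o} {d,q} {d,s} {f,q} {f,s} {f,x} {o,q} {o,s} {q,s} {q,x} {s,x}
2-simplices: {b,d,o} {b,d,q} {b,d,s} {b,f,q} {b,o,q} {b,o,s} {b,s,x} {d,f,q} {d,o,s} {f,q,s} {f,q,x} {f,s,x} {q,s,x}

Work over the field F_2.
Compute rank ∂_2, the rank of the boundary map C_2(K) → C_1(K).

n_0=7 n_1=18 n_2=13  [Z2]
∂1: piv[bd,bf,bo,bq,bs,bx] rk=6  ker:df,do,dq,ds,fq,fs,fx,oq,os,qs,qx,sx
∂2: piv[bdo,bdq,bds,bfq,boq,bos,bsx,dfq,fqs,fqx,fsx] rk=11  ker:dos,qsx
rk∂_2=11

rank∂_2=11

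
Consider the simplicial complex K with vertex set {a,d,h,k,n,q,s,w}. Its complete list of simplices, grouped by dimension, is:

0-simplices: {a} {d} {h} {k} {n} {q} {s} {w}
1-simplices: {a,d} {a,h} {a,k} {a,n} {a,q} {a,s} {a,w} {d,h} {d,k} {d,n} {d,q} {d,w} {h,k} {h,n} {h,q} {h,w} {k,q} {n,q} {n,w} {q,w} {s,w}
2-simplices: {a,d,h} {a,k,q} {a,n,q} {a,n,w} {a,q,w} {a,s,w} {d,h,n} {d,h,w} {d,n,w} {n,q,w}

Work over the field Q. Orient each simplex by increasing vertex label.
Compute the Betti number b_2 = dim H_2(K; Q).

b_2=1

n_0=8 n_1=21 n_2=10  [Q]
∂1: piv[ad,ah,ak,an,aq,as,aw] rk=7  ker:dh,dk,dn,dq,dw,hk,hn,hq,hw,kq,nq,nw,qw,sw
∂2: piv[adh,akq,anq,anw,aqw,asw,dhn,dhw,dnw] rk=9  ker:nqw
b_2=(10−9)−0=1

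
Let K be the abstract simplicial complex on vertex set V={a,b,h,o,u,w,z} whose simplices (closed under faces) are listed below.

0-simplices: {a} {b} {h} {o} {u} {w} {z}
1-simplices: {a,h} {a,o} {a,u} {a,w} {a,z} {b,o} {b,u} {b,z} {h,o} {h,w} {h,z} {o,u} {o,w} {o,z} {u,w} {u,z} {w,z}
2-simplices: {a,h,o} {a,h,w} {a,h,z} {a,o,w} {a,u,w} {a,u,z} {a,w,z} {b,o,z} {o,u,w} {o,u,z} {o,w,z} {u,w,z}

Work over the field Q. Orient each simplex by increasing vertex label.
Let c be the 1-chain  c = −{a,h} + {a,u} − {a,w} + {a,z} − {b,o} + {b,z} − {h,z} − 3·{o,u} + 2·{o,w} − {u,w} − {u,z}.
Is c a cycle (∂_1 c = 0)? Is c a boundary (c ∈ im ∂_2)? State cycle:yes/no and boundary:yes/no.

cycle:yes boundary:yes

n_0=7 n_1=17 n_2=12  [Q]
∂1: piv[ah,ao,au,aw,az,bo] rk=6  ker:bu,bz,ho,hw,hz,ou,ow,oz,uw,uz,wz
∂2: piv[aho,ahw,ahz,aow,auw,auz,awz,boz,ouw,ouz] rk=10  ker:owz,uwz
∂1c = 0
c vs im∂2: reduces to 0 ⇒ boundary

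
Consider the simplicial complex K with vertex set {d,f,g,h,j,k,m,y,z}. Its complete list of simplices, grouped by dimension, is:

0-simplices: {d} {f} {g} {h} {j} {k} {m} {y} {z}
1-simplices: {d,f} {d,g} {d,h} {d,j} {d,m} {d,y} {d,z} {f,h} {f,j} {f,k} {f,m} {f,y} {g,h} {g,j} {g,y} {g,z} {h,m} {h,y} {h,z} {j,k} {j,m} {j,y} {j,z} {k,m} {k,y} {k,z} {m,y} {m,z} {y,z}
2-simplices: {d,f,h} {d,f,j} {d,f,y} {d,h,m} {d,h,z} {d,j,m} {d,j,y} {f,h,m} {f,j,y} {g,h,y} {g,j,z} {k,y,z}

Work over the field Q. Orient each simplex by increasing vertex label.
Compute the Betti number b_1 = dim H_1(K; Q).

b_1=10

n_0=9 n_1=29 n_2=12  [Q]
∂1: piv[df,dg,dh,dj,dm,dy,dz,fk] rk=8  ker:fh,fj,fm,fy,gh,gj,gy,gz,hm,hy,hz,jk,jm,jy,jz,km,ky,kz,my,mz,yz
∂2: piv[dfh,dfj,dfy,dhm,dhz,djm,djy,fhm,ghy,gjz,kyz] rk=11  ker:fjy
b_1=(29−8)−11=10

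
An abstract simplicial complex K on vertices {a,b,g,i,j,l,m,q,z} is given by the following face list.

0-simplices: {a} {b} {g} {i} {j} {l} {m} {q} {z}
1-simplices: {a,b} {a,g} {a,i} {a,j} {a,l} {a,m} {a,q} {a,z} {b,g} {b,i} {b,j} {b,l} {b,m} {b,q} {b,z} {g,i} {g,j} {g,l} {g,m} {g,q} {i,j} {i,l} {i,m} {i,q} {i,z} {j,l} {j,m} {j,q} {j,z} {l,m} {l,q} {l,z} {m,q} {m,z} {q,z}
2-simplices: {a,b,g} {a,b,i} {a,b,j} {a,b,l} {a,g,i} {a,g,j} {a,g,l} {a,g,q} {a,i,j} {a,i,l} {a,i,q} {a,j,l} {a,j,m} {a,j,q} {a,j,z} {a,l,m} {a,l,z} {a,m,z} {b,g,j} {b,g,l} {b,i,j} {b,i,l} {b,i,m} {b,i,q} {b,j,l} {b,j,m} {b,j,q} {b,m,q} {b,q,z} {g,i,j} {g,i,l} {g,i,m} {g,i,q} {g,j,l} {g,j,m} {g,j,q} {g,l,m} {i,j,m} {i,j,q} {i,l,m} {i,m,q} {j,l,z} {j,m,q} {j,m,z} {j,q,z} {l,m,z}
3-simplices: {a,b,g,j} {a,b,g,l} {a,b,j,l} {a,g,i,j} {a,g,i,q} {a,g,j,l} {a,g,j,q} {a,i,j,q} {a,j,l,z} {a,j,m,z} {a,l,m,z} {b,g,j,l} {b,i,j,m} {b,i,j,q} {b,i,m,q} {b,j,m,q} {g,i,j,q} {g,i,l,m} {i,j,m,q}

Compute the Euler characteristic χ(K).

χ(K)=1

n_0=9 n_1=35 n_2=46 n_3=19
χ=+9−35+46−19=1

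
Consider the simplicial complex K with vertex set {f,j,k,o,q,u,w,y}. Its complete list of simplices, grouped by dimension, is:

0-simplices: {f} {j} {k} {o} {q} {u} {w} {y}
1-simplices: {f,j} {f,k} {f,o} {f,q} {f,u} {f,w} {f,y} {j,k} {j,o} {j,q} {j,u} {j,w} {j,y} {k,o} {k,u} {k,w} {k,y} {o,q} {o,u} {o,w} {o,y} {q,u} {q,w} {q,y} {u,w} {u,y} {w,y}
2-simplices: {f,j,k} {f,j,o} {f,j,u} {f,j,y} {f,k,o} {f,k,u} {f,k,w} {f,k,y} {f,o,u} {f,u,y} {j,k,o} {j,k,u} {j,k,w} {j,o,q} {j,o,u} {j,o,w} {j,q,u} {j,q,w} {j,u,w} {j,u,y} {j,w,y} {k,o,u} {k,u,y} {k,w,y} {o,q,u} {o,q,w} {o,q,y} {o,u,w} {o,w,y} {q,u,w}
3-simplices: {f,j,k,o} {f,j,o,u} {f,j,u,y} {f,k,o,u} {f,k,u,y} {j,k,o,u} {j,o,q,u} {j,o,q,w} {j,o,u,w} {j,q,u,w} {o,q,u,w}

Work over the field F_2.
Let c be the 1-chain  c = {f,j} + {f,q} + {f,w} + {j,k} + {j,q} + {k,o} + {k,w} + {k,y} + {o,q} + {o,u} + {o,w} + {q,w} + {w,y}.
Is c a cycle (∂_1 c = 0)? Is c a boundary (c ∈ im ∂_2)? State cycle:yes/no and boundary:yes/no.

n_0=8 n_1=27 n_2=30 n_3=11  [Z2]
∂1: piv[fj,fk,fo,fq,fu,fw,fy] rk=7  ker:jk,jo,jq,ju,jw,jy,ko,ku,kw,ky,oq,ou,ow,oy,qu,qw,qy,uw,uy,wy
∂2: piv[fjk,fjo,fju,fjy,fko,fku,fkw,fky,fou,fuy,jkw,joq,jow,jqu,jqw,juw,jwy,oqy,owy] rk=19  ker:jko,jku,jou,juy,kou,kuy,kwy,oqu,oqw,ouw,quw
∂3: piv[fjko,fjou,fjuy,fkou,fkuy,jkou,joqu,joqw,jouw,jquw] rk=10  ker:oquw
∂1c = {f} + {j} + {u} + {w}

cycle:no boundary:no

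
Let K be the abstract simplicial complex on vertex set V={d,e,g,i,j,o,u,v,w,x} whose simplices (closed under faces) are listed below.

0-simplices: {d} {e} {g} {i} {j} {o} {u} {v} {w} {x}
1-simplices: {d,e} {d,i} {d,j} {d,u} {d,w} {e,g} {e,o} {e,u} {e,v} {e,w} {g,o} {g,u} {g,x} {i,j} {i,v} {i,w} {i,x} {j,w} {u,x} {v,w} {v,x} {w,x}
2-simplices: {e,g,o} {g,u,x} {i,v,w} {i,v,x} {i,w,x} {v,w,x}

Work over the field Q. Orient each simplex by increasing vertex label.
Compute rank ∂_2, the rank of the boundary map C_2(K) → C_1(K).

rank∂_2=5

n_0=10 n_1=22 n_2=6  [Q]
∂1: piv[de,di,dj,du,dw,eg,eo,ev,gx] rk=9  ker:eu,ew,go,gu,ij,iv,iw,ix,jw,ux,vw,vx,wx
∂2: piv[ego,gux,ivw,ivx,iwx] rk=5  ker:vwx
rk∂_2=5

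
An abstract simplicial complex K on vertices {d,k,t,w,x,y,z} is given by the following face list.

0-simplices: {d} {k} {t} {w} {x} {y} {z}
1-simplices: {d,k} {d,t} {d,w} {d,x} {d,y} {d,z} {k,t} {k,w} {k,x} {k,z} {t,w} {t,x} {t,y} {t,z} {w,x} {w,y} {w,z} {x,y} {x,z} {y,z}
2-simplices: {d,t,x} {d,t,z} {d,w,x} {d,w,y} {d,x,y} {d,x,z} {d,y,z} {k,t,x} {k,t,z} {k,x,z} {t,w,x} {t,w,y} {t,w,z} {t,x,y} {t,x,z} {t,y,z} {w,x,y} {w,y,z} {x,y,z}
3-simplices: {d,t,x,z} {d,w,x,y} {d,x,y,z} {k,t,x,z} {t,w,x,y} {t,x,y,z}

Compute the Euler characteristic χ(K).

χ(K)=0

n_0=7 n_1=20 n_2=19 n_3=6
χ=+7−20+19−6=0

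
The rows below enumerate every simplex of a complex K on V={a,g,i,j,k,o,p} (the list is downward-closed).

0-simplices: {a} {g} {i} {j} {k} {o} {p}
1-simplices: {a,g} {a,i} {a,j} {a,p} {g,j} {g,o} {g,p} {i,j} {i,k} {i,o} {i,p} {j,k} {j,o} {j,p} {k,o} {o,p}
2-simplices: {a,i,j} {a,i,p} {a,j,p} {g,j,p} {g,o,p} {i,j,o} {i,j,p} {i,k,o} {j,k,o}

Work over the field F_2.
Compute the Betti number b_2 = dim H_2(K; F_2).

n_0=7 n_1=16 n_2=9  [Z2]
∂1: piv[ag,ai,aj,ap,go,ik] rk=6  ker:gj,gp,ij,io,ip,jk,jo,jp,ko,op
∂2: piv[aij,aip,ajp,gjp,gop,ijo,iko,jko] rk=8  ker:ijp
b_2=(9−8)−0=1

b_2=1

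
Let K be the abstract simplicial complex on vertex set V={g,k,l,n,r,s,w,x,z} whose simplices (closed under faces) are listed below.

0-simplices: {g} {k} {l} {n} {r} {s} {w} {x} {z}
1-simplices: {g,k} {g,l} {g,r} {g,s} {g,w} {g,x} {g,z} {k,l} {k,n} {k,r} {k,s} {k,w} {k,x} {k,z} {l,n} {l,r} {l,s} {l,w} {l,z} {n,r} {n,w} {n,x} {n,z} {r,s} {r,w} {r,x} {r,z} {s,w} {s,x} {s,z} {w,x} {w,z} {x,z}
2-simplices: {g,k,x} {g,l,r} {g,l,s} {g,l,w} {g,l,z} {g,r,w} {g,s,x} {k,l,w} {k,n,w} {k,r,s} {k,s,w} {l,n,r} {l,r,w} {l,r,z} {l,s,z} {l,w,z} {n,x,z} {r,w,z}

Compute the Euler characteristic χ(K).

χ(K)=-6

n_0=9 n_1=33 n_2=18
χ=+9−33+18=-6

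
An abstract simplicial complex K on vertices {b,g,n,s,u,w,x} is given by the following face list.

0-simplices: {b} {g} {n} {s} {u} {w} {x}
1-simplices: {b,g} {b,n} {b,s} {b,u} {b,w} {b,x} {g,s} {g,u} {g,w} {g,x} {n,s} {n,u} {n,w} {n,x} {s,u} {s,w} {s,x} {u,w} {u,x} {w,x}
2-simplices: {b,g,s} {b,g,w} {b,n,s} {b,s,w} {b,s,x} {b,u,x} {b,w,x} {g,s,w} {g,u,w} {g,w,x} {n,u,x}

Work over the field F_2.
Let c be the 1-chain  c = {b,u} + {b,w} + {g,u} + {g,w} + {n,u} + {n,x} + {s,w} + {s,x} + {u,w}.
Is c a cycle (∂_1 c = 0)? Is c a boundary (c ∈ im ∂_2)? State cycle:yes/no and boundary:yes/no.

cycle:yes boundary:yes

n_0=7 n_1=20 n_2=11  [Z2]
∂1: piv[bg,bn,bs,bu,bw,bx] rk=6  ker:gs,gu,gw,gx,ns,nu,nw,nx,su,sw,sx,uw,ux,wx
∂2: piv[bgs,bgw,bns,bsw,bsx,bux,bwx,guw,gwx,nux] rk=10  ker:gsw
∂1c = 0
c vs im∂2: reduces to 0 ⇒ boundary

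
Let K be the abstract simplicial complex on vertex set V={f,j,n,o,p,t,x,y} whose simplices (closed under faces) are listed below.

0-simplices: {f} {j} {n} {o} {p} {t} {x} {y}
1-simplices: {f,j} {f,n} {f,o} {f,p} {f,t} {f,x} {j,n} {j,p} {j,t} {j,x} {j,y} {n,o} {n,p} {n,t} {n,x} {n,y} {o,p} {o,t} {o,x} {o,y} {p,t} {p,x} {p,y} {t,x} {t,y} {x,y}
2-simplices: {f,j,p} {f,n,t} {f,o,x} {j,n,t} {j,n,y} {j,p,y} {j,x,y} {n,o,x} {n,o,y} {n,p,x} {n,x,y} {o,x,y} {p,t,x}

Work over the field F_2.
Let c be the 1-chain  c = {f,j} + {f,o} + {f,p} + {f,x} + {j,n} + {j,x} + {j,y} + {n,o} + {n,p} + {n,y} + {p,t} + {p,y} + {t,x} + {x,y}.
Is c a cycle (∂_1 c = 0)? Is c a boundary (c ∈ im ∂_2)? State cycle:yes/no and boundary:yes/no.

n_0=8 n_1=26 n_2=13  [Z2]
∂1: piv[fj,fn,fo,fp,ft,fx,jy] rk=7  ker:jn,jp,jt,jx,no,np,nt,nx,ny,op,ot,ox,oy,pt,px,py,tx,ty,xy
∂2: piv[fjp,fnt,fox,jnt,jny,jpy,jxy,nox,noy,npx,nxy,ptx] rk=12  ker:oxy
∂1c = 0
c vs im∂2: reduces to 0 ⇒ boundary

cycle:yes boundary:yes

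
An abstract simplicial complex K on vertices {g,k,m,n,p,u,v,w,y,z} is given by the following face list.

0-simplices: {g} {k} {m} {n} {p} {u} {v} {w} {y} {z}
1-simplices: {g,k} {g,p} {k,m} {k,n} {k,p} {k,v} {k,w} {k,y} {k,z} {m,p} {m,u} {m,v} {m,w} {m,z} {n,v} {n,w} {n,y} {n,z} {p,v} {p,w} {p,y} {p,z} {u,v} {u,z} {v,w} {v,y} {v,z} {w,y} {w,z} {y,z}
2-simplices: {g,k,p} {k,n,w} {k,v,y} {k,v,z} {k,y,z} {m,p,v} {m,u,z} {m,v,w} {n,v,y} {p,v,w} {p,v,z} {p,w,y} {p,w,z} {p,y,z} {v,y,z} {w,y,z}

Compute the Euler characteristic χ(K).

χ(K)=-4

n_0=10 n_1=30 n_2=16
χ=+10−30+16=-4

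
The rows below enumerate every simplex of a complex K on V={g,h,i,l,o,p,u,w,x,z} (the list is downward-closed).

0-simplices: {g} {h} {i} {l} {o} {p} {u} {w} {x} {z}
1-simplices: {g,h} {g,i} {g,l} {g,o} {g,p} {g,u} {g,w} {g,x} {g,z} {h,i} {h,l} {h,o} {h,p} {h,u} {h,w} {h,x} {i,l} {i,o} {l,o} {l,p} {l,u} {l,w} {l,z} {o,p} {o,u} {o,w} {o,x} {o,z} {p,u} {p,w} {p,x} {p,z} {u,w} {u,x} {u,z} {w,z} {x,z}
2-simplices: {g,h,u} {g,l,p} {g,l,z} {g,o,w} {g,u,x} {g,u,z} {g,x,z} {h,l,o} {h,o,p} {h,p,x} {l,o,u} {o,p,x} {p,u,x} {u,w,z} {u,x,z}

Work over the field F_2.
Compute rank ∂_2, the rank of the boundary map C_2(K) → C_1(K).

n_0=10 n_1=37 n_2=15  [Z2]
∂1: piv[gh,gi,gl,go,gp,gu,gw,gx,gz] rk=9  ker:hi,hl,ho,hp,hu,hw,hx,il,io,lo,lp,lu,lw,lz,op,ou,ow,ox,oz,pu,pw,px,pz,uw,ux,uz,wz,xz
∂2: piv[ghu,glp,glz,gow,gux,guz,gxz,hlo,hop,hpx,lou,opx,pux,uwz] rk=14  ker:uxz
rk∂_2=14

rank∂_2=14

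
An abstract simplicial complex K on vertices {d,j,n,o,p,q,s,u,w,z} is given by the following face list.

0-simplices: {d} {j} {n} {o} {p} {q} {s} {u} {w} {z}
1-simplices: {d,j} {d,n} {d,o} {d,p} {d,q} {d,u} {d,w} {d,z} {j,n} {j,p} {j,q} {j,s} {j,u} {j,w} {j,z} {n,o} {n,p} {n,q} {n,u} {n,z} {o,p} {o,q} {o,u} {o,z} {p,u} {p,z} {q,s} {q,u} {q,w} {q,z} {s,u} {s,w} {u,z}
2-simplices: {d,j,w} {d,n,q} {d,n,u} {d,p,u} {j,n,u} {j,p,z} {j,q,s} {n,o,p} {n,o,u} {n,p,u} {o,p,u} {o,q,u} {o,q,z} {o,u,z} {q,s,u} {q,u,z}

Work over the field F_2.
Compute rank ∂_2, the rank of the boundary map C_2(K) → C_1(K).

rank∂_2=14

n_0=10 n_1=33 n_2=16  [Z2]
∂1: piv[dj,dn,do,dp,dq,du,dw,dz,js] rk=9  ker:jn,jp,jq,ju,jw,jz,no,np,nq,nu,nz,op,oq,ou,oz,pu,pz,qs,qu,qw,qz,su,sw,uz
∂2: piv[djw,dnq,dnu,dpu,jnu,jpz,jqs,nop,nou,npu,oqu,oqz,ouz,qsu] rk=14  ker:opu,quz
rk∂_2=14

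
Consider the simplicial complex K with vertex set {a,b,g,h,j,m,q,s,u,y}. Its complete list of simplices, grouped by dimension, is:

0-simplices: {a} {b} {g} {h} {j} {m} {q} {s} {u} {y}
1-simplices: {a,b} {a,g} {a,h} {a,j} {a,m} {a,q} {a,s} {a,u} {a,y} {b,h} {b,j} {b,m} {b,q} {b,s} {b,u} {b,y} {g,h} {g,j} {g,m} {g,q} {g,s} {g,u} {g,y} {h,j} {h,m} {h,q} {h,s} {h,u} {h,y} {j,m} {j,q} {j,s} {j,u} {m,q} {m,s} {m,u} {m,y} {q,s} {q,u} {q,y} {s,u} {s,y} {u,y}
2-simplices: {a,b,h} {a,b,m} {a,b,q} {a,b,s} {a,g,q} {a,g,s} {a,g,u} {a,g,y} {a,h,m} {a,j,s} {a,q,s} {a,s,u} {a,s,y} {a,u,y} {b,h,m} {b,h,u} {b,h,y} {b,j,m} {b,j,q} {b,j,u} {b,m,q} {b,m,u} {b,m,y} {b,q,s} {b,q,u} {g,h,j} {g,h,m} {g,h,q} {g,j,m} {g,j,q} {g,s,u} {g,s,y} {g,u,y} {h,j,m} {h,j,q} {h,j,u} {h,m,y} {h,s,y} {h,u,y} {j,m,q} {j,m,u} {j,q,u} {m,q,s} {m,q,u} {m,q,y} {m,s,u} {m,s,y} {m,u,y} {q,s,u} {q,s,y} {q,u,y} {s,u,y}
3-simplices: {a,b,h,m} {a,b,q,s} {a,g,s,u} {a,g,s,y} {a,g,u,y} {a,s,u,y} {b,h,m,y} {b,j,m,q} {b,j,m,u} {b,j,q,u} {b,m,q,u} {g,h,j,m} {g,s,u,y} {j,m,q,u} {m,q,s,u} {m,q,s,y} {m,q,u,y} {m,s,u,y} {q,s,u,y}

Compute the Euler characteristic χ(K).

n_0=10 n_1=43 n_2=52 n_3=19
χ=+10−43+52−19=0

χ(K)=0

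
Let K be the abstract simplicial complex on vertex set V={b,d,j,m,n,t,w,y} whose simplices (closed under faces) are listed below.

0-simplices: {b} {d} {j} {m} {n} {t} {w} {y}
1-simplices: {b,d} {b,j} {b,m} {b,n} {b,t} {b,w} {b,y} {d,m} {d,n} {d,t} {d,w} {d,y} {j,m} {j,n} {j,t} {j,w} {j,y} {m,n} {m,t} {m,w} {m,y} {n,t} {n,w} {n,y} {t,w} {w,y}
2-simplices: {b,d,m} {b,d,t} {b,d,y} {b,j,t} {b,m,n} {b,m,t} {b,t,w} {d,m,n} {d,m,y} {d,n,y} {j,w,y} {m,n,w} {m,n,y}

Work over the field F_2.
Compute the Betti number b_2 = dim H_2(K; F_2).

b_2=1

n_0=8 n_1=26 n_2=13  [Z2]
∂1: piv[bd,bj,bm,bn,bt,bw,by] rk=7  ker:dm,dn,dt,dw,dy,jm,jn,jt,jw,jy,mn,mt,mw,my,nt,nw,ny,tw,wy
∂2: piv[bdm,bdt,bdy,bjt,bmn,bmt,btw,dmn,dmy,dny,jwy,mnw] rk=12  ker:mny
b_2=(13−12)−0=1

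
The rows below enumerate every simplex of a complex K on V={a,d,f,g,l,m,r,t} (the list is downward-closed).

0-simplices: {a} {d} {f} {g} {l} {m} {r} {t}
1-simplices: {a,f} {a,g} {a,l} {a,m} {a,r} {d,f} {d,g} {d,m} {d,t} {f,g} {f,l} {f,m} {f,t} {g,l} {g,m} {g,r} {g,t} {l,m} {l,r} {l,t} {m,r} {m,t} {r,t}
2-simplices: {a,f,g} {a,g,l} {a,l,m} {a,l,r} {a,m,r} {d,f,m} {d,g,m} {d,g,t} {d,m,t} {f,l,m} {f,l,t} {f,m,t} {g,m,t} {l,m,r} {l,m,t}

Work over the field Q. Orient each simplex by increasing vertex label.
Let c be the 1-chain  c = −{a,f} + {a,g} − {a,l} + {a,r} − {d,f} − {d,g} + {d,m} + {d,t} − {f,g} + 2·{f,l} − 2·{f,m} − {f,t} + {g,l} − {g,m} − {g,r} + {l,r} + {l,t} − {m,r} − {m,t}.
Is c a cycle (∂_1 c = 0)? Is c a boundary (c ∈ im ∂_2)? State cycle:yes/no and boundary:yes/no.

cycle:yes boundary:no

n_0=8 n_1=23 n_2=15  [Q]
∂1: piv[af,ag,al,am,ar,df,dt] rk=7  ker:dg,dm,fg,fl,fm,ft,gl,gm,gr,gt,lm,lr,lt,mr,mt,rt
∂2: piv[afg,agl,alm,alr,amr,dfm,dgm,dgt,dmt,flm,flt,fmt] rk=12  ker:gmt,lmr,lmt
∂1c = 0
c vs im∂2: residual ≠ 0 ⇒ not boundary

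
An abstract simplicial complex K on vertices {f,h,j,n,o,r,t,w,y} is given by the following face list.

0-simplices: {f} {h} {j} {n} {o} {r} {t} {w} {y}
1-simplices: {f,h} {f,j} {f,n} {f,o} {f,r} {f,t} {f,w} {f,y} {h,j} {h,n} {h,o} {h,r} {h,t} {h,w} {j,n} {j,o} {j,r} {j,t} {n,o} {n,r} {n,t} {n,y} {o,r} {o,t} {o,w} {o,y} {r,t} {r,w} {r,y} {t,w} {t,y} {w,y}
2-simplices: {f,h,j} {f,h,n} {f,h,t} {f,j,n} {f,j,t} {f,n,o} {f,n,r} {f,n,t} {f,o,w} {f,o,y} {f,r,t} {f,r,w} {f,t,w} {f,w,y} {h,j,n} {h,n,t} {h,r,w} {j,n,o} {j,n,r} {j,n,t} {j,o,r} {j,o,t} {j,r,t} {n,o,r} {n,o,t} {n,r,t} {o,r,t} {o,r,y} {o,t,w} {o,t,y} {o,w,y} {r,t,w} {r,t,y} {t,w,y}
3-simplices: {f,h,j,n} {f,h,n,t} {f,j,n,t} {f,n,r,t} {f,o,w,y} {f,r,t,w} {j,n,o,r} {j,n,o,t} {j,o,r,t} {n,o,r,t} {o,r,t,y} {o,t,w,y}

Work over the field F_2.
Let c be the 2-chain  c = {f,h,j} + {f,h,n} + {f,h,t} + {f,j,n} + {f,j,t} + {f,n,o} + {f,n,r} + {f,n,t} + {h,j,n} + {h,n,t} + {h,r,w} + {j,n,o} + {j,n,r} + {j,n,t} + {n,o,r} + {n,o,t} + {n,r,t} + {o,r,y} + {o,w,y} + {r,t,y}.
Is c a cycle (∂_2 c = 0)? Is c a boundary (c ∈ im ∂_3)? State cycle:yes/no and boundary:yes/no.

n_0=9 n_1=32 n_2=34 n_3=12  [Z2]
∂1: piv[fh,fj,fn,fo,fr,ft,fw,fy] rk=8  ker:hj,hn,ho,hr,ht,hw,jn,jo,jr,jt,no,nr,nt,ny,or,ot,ow,oy,rt,rw,ry,tw,ty,wy
∂2: piv[fhj,fhn,fht,fjn,fjt,fno,fnr,fnt,fow,foy,frt,frw,ftw,fwy,hrw,jno,jnr,jor,jot,ory,oty] rk=21  ker:hjn,hnt,jnt,jrt,nor,not,nrt,ort,otw,owy,rtw,rty,twy
∂3: piv[fhjn,fhnt,fjnt,fnrt,fowy,frtw,jnor,jnot,jort,nort,orty,otwy] rk=12
∂2c = {f,h} + {f,j} + {f,n} + {f,o} + {f,r} + {f,t} + {h,n} + {h,r} + {h,w} + {j,n} + {j,o} + {j,r} + {n,t} + {o,t} + {o,w} + {r,w} + {t,y} + {w,y}

cycle:no boundary:no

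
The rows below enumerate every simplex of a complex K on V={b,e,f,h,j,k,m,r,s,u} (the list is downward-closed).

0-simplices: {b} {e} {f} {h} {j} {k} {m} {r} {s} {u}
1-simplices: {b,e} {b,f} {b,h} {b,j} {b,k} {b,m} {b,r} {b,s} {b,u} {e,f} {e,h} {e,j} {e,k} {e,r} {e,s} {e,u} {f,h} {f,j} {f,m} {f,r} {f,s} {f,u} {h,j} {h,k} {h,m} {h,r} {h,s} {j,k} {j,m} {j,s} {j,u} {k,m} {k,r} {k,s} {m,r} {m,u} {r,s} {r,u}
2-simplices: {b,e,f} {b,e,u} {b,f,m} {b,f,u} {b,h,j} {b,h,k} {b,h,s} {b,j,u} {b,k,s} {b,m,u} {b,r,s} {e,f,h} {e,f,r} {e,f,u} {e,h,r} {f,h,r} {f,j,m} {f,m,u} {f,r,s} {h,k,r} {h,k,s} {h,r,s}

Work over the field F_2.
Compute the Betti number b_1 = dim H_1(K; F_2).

b_1=11

n_0=10 n_1=38 n_2=22  [Z2]
∂1: piv[be,bf,bh,bj,bk,bm,br,bs,bu] rk=9  ker:ef,eh,ej,ek,er,es,eu,fh,fj,fm,fr,fs,fu,hj,hk,hm,hr,hs,jk,jm,js,ju,km,kr,ks,mr,mu,rs,ru
∂2: piv[bef,beu,bfm,bfu,bhj,bhk,bhs,bju,bks,bmu,brs,efh,efr,ehr,fjm,frs,hkr,hrs] rk=18  ker:efu,fhr,fmu,hks
b_1=(38−9)−18=11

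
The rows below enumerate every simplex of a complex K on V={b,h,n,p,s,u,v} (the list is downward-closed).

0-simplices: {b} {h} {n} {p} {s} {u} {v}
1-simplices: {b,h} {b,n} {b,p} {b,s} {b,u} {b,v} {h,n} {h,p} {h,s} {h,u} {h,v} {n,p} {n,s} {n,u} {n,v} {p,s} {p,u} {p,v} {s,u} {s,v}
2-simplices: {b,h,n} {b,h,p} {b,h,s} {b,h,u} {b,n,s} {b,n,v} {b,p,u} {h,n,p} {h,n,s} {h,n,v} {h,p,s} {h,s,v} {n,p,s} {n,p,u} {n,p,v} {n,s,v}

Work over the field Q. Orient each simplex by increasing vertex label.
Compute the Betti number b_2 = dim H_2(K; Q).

n_0=7 n_1=20 n_2=16  [Q]
∂1: piv[bh,bn,bp,bs,bu,bv] rk=6  ker:hn,hp,hs,hu,hv,np,ns,nu,nv,ps,pu,pv,su,sv
∂2: piv[bhn,bhp,bhs,bhu,bns,bnv,bpu,hnp,hnv,hps,hsv,npu,npv] rk=13  ker:hns,nps,nsv
b_2=(16−13)−0=3

b_2=3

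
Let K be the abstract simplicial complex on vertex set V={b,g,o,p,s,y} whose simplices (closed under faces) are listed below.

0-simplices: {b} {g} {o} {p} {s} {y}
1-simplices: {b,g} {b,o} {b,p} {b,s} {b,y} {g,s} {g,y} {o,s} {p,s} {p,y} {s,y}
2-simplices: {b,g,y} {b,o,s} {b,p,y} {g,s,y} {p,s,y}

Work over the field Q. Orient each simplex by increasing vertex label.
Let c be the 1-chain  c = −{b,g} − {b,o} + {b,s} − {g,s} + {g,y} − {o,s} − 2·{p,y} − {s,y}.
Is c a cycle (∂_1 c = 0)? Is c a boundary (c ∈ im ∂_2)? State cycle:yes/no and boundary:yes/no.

cycle:no boundary:no

n_0=6 n_1=11 n_2=5  [Q]
∂1: piv[bg,bo,bp,bs,by] rk=5  ker:gs,gy,os,ps,py,sy
∂2: piv[bgy,bos,bpy,gsy,psy] rk=5
∂1c = {b} − {g} + 2·{p} − 2·{y}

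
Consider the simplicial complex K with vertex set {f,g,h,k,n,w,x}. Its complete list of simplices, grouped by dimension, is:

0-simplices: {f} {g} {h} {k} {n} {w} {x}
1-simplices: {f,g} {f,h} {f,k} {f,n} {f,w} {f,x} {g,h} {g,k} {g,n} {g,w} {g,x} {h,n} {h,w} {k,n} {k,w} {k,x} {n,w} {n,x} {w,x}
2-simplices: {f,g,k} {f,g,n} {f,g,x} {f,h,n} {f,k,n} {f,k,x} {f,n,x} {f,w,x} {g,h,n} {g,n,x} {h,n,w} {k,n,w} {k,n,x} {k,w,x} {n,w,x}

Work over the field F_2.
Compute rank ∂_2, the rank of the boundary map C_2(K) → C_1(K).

rank∂_2=12

n_0=7 n_1=19 n_2=15  [Z2]
∂1: piv[fg,fh,fk,fn,fw,fx] rk=6  ker:gh,gk,gn,gw,gx,hn,hw,kn,kw,kx,nw,nx,wx
∂2: piv[fgk,fgn,fgx,fhn,fkn,fkx,fnx,fwx,ghn,hnw,knw,kwx] rk=12  ker:gnx,knx,nwx
rk∂_2=12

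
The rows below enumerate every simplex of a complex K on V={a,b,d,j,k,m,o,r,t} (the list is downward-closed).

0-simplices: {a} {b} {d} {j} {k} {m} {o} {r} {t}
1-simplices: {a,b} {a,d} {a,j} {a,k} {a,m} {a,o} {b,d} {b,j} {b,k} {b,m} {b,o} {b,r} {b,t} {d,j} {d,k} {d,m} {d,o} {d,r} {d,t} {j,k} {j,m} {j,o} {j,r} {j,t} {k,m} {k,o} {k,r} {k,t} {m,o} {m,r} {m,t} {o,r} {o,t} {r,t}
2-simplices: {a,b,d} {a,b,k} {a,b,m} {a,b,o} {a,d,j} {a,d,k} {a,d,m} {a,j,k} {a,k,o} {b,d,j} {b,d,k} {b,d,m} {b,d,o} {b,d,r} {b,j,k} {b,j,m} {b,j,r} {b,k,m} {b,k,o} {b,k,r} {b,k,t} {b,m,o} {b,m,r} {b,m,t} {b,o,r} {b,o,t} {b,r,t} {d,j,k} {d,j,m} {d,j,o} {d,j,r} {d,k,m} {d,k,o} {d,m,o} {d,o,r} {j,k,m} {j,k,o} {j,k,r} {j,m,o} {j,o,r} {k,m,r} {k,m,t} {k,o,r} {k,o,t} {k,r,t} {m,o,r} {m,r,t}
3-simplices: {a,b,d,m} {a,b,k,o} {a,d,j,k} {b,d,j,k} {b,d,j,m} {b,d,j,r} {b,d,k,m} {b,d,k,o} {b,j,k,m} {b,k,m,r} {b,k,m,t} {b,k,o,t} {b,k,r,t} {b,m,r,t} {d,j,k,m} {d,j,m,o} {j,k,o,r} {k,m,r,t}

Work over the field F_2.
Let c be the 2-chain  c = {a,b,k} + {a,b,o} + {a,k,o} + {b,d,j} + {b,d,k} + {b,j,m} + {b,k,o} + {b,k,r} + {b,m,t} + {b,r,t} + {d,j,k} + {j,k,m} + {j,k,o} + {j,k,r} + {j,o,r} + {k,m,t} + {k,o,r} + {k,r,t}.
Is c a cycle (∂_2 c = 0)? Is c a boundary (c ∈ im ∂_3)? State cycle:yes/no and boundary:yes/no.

n_0=9 n_1=34 n_2=47 n_3=18  [Z2]
∂1: piv[ab,ad,aj,ak,am,ao,br,bt] rk=8  ker:bd,bj,bk,bm,bo,dj,dk,dm,do,dr,dt,jk,jm,jo,jr,jt,km,ko,kr,kt,mo,mr,mt,or,ot,rt
∂2: piv[abd,abk,abm,abo,adj,adk,adm,ajk,ako,bdj,bdo,bdr,bjm,bjr,bkm,bkr,bkt,bmo,bmr,bmt,bor,bot,brt,djo] rk=24  ker:bdk,bdm,bjk,bko,djk,djm,djr,dkm,dko,dmo,dor,jkm,jko,jkr,jmo,jor,kmr,kmt,kor,kot,krt,mor,mrt
∂3: piv[abdm,abko,adjk,bdjk,bdjm,bdjr,bdkm,bdko,bjkm,bkmr,bkmt,bkot,bkrt,bmrt,djmo,jkor] rk=16  ker:djkm,kmrt
∂2c = 0
c vs im∂3: reduces to 0 ⇒ boundary

cycle:yes boundary:yes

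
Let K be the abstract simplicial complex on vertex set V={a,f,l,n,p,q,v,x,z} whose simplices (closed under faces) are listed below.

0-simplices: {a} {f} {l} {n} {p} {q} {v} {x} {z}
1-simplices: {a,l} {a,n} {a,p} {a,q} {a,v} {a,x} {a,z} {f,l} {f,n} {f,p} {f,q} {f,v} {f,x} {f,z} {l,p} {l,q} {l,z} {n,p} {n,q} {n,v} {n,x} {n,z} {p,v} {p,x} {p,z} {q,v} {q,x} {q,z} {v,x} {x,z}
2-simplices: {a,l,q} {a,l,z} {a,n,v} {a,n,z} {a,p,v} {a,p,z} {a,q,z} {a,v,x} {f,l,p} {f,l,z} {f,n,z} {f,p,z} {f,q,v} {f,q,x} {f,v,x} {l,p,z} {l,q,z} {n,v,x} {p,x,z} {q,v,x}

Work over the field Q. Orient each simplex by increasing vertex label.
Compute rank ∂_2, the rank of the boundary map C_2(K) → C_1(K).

n_0=9 n_1=30 n_2=20  [Q]
∂1: piv[al,an,ap,aq,av,ax,az,fl] rk=8  ker:fn,fp,fq,fv,fx,fz,lp,lq,lz,np,nq,nv,nx,nz,pv,px,pz,qv,qx,qz,vx,xz
∂2: piv[alq,alz,anv,anz,apv,apz,aqz,avx,flp,flz,fnz,fpz,fqv,fqx,fvx,nvx,pxz] rk=17  ker:lpz,lqz,qvx
rk∂_2=17

rank∂_2=17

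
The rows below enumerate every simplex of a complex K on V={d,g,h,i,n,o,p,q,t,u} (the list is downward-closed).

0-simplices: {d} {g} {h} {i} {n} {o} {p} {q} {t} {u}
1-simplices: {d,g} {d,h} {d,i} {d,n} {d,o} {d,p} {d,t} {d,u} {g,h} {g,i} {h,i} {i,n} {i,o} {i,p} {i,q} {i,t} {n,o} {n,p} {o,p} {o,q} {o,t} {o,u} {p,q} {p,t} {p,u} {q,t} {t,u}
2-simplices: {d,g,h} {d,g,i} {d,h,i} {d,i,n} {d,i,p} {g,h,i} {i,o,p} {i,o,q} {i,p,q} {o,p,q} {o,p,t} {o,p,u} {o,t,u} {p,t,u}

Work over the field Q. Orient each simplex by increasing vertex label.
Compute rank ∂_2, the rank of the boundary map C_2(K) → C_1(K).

rank∂_2=11

n_0=10 n_1=27 n_2=14  [Q]
∂1: piv[dg,dh,di,dn,do,dp,dt,du,iq] rk=9  ker:gh,gi,hi,in,io,ip,it,no,np,op,oq,ot,ou,pq,pt,pu,qt,tu
∂2: piv[dgh,dgi,dhi,din,dip,iop,ioq,ipq,opt,opu,otu] rk=11  ker:ghi,opq,ptu
rk∂_2=11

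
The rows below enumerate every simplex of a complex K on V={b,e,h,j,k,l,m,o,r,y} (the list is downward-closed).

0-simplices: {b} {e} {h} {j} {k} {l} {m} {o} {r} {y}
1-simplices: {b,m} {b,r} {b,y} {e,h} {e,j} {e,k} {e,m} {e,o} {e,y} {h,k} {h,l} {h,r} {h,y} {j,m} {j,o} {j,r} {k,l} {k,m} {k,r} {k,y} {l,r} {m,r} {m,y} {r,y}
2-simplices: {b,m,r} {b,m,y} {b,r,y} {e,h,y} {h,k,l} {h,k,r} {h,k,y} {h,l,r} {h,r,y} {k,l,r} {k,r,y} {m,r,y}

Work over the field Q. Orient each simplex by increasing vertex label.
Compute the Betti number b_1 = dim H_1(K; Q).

n_0=10 n_1=24 n_2=12  [Q]
∂1: piv[bm,br,by,eh,ej,ek,em,eo,hl] rk=9  ker:ey,hk,hr,hy,jm,jo,jr,kl,km,kr,ky,lr,mr,my,ry
∂2: piv[bmr,bmy,bry,ehy,hkl,hkr,hky,hlr,hry] rk=9  ker:klr,kry,mry
b_1=(24−9)−9=6

b_1=6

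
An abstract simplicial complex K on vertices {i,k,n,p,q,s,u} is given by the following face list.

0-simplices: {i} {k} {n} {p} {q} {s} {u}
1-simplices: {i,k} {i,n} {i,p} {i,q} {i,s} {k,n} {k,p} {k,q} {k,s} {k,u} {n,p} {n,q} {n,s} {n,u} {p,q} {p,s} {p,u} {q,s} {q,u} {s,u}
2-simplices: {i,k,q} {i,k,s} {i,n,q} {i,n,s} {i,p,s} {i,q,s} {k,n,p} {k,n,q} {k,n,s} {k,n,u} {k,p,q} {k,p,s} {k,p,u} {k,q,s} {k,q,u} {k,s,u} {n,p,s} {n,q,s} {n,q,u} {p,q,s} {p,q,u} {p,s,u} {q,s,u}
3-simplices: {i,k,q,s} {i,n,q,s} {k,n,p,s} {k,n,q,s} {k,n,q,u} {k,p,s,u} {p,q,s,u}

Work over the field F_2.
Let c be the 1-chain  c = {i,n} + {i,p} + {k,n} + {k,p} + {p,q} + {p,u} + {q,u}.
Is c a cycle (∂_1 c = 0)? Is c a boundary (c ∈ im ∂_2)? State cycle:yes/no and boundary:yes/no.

cycle:yes boundary:yes

n_0=7 n_1=20 n_2=23 n_3=7  [Z2]
∂1: piv[ik,in,ip,iq,is,ku] rk=6  ker:kn,kp,kq,ks,np,nq,ns,nu,pq,ps,pu,qs,qu,su
∂2: piv[ikq,iks,inq,ins,ips,iqs,knp,knq,knu,kpq,kps,kpu,kqu,ksu] rk=14  ker:kns,kqs,nps,nqs,nqu,pqs,pqu,psu,qsu
∂3: piv[ikqs,inqs,knps,knqs,knqu,kpsu,pqsu] rk=7
∂1c = 0
c vs im∂2: reduces to 0 ⇒ boundary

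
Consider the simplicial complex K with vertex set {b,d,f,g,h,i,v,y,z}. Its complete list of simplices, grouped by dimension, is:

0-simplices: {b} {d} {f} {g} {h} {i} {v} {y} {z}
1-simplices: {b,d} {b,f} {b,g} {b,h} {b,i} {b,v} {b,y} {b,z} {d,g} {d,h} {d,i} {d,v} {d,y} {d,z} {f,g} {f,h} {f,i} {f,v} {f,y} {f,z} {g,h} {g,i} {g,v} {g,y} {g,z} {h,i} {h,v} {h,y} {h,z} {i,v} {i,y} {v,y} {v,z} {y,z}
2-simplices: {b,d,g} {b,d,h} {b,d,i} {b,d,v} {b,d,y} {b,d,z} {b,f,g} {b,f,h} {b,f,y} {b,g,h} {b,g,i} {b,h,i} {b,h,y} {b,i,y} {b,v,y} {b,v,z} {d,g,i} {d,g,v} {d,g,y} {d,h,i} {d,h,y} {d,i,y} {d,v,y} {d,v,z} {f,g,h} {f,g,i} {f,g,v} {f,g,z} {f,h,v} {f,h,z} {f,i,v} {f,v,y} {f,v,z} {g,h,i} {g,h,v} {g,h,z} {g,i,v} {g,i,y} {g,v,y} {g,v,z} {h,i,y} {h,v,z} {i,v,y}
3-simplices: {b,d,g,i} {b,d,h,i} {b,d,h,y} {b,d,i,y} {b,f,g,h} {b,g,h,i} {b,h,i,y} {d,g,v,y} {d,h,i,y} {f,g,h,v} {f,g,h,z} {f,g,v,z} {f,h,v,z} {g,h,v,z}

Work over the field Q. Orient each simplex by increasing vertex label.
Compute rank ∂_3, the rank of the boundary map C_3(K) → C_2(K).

rank∂_3=12

n_0=9 n_1=34 n_2=43 n_3=14  [Q]
∂1: piv[bd,bf,bg,bh,bi,bv,by,bz] rk=8  ker:dg,dh,di,dv,dy,dz,fg,fh,fi,fv,fy,fz,gh,gi,gv,gy,gz,hi,hv,hy,hz,iv,iy,vy,vz,yz
∂2: piv[bdg,bdh,bdi,bdv,bdy,bdz,bfg,bfh,bfy,bgh,bgi,bhi,bhy,biy,bvy,bvz,dgv,dgy,fgi,fgv,fgz,fhv,fhz,fiv,fvz] rk=25  ker:dgi,dhi,dhy,diy,dvy,dvz,fgh,fvy,ghi,ghv,ghz,giv,giy,gvy,gvz,hiy,hvz,ivy
∂3: piv[bdgi,bdhi,bdhy,bdiy,bfgh,bghi,bhiy,dgvy,fghv,fghz,fgvz,fhvz] rk=12  ker:dhiy,ghvz
rk∂_3=12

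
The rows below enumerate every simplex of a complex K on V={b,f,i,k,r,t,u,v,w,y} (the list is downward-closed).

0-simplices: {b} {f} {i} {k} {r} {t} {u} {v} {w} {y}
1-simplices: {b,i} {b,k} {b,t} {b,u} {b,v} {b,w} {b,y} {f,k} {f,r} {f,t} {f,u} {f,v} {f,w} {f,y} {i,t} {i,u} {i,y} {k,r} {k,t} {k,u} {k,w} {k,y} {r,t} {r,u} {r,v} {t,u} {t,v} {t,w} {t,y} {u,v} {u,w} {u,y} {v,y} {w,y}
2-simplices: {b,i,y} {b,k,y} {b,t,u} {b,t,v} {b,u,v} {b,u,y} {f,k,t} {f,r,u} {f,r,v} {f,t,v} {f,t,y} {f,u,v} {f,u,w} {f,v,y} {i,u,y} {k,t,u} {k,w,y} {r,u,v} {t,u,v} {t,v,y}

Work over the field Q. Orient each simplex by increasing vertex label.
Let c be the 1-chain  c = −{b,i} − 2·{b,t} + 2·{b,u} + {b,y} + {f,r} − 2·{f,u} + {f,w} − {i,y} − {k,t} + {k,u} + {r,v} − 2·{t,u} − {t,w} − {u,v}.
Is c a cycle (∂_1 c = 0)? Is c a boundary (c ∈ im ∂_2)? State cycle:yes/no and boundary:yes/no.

cycle:yes boundary:no

n_0=10 n_1=34 n_2=20  [Q]
∂1: piv[bi,bk,bt,bu,bv,bw,by,fk,fr] rk=9  ker:ft,fu,fv,fw,fy,it,iu,iy,kr,kt,ku,kw,ky,rt,ru,rv,tu,tv,tw,ty,uv,uw,uy,vy,wy
∂2: piv[biy,bky,btu,btv,buv,buy,fkt,fru,frv,ftv,fty,fuv,fuw,fvy,iuy,ktu,kwy] rk=17  ker:ruv,tuv,tvy
∂1c = 0
c vs im∂2: residual ≠ 0 ⇒ not boundary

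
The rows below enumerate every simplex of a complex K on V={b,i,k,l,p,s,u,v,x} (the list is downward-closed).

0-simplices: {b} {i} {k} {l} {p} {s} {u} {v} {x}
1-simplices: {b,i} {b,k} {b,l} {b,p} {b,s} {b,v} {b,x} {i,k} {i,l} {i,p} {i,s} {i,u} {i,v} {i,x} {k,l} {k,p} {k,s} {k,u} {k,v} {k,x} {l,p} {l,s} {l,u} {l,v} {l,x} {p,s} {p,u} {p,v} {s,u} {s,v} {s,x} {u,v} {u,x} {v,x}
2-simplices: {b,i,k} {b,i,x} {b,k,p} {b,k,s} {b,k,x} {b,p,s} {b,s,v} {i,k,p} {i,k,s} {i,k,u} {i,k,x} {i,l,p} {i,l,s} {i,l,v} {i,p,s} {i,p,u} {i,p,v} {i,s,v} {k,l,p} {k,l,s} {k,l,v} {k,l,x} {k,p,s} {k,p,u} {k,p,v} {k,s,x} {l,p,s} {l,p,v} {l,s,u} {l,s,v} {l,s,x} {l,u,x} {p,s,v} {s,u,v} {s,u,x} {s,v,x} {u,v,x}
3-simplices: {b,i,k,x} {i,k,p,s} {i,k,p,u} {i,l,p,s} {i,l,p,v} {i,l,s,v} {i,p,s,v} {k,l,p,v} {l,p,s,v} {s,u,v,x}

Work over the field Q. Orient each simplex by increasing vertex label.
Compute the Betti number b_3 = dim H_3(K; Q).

n_0=9 n_1=34 n_2=37 n_3=10  [Q]
∂1: piv[bi,bk,bl,bp,bs,bv,bx,iu] rk=8  ker:ik,il,ip,is,iv,ix,kl,kp,ks,ku,kv,kx,lp,ls,lu,lv,lx,ps,pu,pv,su,sv,sx,uv,ux,vx
∂2: piv[bik,bix,bkp,bks,bkx,bps,bsv,ikp,iks,iku,ilp,ils,ilv,ipu,ipv,isv,klp,klv,klx,ksx,lsu,lux,suv,svx] rk=24  ker:ikx,ips,kls,kps,kpu,kpv,lps,lpv,lsv,lsx,psv,sux,uvx
∂3: piv[bikx,ikps,ikpu,ilps,ilpv,ilsv,ipsv,klpv,suvx] rk=9  ker:lpsv
b_3=(10−9)−0=1

b_3=1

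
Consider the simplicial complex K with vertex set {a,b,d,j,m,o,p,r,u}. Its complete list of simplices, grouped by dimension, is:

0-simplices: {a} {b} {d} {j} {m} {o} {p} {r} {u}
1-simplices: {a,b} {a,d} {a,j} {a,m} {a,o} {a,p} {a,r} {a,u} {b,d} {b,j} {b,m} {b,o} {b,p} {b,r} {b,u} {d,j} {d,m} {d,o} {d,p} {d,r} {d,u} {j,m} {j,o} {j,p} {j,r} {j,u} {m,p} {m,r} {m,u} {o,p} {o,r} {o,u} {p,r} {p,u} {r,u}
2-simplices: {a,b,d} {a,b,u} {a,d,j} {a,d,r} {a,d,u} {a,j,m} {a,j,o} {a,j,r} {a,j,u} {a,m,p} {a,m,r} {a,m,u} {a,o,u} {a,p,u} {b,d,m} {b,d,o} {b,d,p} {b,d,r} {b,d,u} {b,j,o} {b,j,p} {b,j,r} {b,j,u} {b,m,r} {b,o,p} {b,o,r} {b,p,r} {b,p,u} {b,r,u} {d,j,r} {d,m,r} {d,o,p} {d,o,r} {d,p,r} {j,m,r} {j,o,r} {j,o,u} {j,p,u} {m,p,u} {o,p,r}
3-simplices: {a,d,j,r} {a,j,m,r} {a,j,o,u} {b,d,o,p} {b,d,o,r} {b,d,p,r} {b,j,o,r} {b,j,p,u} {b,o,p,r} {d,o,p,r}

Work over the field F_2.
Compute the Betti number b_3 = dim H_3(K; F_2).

n_0=9 n_1=35 n_2=40 n_3=10  [Z2]
∂1: piv[ab,ad,aj,am,ao,ap,ar,au] rk=8  ker:bd,bj,bm,bo,bp,br,bu,dj,dm,do,dp,dr,du,jm,jo,jp,jr,ju,mp,mr,mu,op,or,ou,pr,pu,ru
∂2: piv[abd,abu,adj,adr,adu,ajm,ajo,ajr,aju,amp,amr,amu,aou,apu,bdm,bdo,bdp,bdr,bjo,bjp,bjr,bmr,bop,bor,bpr,bpu,bru] rk=27  ker:bdu,bju,djr,dmr,dop,dor,dpr,jmr,jor,jou,jpu,mpu,opr
∂3: piv[adjr,ajmr,ajou,bdop,bdor,bdpr,bjor,bjpu,bopr] rk=9  ker:dopr
b_3=(10−9)−0=1

b_3=1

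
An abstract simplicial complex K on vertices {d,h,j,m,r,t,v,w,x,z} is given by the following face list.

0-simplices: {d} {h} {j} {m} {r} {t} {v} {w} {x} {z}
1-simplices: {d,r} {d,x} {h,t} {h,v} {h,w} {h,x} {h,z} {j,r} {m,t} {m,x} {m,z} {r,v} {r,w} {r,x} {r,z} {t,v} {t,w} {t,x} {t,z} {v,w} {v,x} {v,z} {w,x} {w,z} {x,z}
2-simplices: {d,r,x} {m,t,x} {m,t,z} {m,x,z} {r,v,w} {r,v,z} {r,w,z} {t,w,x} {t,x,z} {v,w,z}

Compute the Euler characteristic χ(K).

n_0=10 n_1=25 n_2=10
χ=+10−25+10=-5

χ(K)=-5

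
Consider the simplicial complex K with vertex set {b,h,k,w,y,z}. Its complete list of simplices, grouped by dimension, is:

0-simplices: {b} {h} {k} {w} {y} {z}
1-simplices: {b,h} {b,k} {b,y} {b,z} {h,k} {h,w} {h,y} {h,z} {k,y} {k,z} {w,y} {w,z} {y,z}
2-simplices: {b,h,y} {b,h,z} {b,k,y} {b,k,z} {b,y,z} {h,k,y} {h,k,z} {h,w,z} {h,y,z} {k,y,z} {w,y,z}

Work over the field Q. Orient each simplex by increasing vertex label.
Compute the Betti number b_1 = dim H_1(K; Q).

b_1=0

n_0=6 n_1=13 n_2=11  [Q]
∂1: piv[bh,bk,by,bz,hw] rk=5  ker:hk,hy,hz,ky,kz,wy,wz,yz
∂2: piv[bhy,bhz,bky,bkz,byz,hky,hwz,wyz] rk=8  ker:hkz,hyz,kyz
b_1=(13−5)−8=0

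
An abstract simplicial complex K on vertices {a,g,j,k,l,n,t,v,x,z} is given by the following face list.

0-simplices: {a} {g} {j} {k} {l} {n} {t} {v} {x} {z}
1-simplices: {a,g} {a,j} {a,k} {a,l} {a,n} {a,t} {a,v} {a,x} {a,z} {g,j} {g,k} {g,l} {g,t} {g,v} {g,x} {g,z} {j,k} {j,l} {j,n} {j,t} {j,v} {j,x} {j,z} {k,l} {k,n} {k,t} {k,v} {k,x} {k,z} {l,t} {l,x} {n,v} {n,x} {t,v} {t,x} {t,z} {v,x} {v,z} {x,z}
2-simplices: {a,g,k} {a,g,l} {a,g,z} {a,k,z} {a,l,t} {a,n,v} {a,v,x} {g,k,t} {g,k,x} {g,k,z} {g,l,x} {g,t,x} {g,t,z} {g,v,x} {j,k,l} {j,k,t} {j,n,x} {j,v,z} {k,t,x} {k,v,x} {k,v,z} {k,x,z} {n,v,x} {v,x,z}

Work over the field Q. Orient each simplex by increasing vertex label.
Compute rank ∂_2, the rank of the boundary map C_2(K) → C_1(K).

rank∂_2=21

n_0=10 n_1=39 n_2=24  [Q]
∂1: piv[ag,aj,ak,al,an,at,av,ax,az] rk=9  ker:gj,gk,gl,gt,gv,gx,gz,jk,jl,jn,jt,jv,jx,jz,kl,kn,kt,kv,kx,kz,lt,lx,nv,nx,tv,tx,tz,vx,vz,xz
∂2: piv[agk,agl,agz,akz,alt,anv,avx,gkt,gkx,glx,gtx,gtz,gvx,jkl,jkt,jnx,jvz,kvx,kvz,kxz,nvx] rk=21  ker:gkz,ktx,vxz
rk∂_2=21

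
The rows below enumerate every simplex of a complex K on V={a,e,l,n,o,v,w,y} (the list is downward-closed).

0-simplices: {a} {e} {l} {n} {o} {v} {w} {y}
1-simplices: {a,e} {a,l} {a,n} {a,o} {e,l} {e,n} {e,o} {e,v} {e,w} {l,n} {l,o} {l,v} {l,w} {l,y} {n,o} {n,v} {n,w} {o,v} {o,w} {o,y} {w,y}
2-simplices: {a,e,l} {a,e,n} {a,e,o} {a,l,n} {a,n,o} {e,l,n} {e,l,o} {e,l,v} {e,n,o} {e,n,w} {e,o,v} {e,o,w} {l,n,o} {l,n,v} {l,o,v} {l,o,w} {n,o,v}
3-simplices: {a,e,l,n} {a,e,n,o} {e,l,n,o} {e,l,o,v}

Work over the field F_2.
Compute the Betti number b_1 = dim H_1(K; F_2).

n_0=8 n_1=21 n_2=17 n_3=4  [Z2]
∂1: piv[ae,al,an,ao,ev,ew,ly] rk=7  ker:el,en,eo,ln,lo,lv,lw,no,nv,nw,ov,ow,oy,wy
∂2: piv[ael,aen,aeo,aln,ano,elo,elv,enw,eov,eow,lnv,low] rk=12  ker:eln,eno,lno,lov,nov
∂3: piv[aeln,aeno,elno,elov] rk=4
b_1=(21−7)−12=2

b_1=2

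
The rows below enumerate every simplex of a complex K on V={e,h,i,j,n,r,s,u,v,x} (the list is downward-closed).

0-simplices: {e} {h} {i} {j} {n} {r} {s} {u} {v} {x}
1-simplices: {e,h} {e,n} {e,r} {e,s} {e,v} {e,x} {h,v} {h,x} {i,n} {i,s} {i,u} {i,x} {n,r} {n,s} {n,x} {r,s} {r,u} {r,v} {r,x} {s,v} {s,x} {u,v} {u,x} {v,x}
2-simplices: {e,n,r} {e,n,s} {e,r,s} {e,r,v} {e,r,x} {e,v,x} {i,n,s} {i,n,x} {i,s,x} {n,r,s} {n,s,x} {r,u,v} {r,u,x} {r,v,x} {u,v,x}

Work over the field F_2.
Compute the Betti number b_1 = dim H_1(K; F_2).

n_0=10 n_1=24 n_2=15  [Z2]
∂1: piv[eh,en,er,es,ev,ex,in,iu] rk=8  ker:hv,hx,is,ix,nr,ns,nx,rs,ru,rv,rx,sv,sx,uv,ux,vx
∂2: piv[enr,ens,ers,erv,erx,evx,ins,inx,isx,ruv,rux] rk=11  ker:nrs,nsx,rvx,uvx
b_1=(24−8)−11=5

b_1=5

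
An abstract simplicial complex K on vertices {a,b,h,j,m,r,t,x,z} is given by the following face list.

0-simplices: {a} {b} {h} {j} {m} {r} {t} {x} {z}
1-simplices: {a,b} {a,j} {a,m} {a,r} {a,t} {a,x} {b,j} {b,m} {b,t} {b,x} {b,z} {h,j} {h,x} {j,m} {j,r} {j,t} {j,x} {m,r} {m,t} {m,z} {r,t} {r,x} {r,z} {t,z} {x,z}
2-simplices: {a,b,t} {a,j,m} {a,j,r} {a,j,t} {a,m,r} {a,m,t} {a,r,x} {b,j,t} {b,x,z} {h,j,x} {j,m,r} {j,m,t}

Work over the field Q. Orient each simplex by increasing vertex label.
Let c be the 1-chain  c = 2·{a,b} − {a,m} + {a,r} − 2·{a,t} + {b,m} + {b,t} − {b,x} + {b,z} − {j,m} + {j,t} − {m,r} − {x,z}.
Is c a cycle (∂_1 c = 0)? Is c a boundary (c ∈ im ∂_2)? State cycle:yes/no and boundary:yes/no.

n_0=9 n_1=25 n_2=12  [Q]
∂1: piv[ab,aj,am,ar,at,ax,bz,hj] rk=8  ker:bj,bm,bt,bx,hx,jm,jr,jt,jx,mr,mt,mz,rt,rx,rz,tz,xz
∂2: piv[abt,ajm,ajr,ajt,amr,amt,arx,bjt,bxz,hjx] rk=10  ker:jmr,jmt
∂1c = 0
c vs im∂2: residual ≠ 0 ⇒ not boundary

cycle:yes boundary:no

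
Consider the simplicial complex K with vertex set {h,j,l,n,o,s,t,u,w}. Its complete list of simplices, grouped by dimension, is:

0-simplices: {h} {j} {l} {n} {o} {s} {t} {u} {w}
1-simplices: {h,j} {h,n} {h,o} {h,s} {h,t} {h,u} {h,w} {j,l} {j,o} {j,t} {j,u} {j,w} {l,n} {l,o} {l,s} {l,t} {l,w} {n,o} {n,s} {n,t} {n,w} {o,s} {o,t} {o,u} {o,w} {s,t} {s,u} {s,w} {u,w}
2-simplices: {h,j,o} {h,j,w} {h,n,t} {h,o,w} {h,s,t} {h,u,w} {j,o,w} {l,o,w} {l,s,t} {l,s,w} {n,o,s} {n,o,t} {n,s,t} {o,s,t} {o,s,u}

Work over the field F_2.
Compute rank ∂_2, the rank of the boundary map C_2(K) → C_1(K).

rank∂_2=13

n_0=9 n_1=29 n_2=15  [Z2]
∂1: piv[hj,hn,ho,hs,ht,hu,hw,jl] rk=8  ker:jo,jt,ju,jw,ln,lo,ls,lt,lw,no,ns,nt,nw,os,ot,ou,ow,st,su,sw,uw
∂2: piv[hjo,hjw,hnt,how,hst,huw,low,lst,lsw,nos,not,nst,osu] rk=13  ker:jow,ost
rk∂_2=13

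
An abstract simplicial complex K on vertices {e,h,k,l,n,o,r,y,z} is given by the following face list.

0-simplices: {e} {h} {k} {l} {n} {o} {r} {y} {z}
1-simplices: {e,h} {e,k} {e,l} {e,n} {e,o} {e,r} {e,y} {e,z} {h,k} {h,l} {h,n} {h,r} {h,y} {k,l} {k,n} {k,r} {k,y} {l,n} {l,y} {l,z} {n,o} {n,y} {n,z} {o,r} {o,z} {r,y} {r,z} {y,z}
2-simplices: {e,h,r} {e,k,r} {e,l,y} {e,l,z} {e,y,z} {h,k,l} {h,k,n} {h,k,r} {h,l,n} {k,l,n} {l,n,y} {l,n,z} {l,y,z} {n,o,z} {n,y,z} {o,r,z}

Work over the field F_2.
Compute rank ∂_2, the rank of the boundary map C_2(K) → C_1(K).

n_0=9 n_1=28 n_2=16  [Z2]
∂1: piv[eh,ek,el,en,eo,er,ey,ez] rk=8  ker:hk,hl,hn,hr,hy,kl,kn,kr,ky,ln,ly,lz,no,ny,nz,or,oz,ry,rz,yz
∂2: piv[ehr,ekr,ely,elz,eyz,hkl,hkn,hkr,hln,lny,lnz,noz,orz] rk=13  ker:kln,lyz,nyz
rk∂_2=13

rank∂_2=13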